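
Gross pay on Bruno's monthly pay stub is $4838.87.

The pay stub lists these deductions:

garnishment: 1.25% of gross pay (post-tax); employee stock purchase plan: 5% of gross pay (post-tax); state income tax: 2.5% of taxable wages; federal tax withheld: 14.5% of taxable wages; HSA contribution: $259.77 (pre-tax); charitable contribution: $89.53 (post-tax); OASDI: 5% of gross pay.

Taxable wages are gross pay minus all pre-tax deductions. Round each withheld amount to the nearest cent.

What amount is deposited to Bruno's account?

$3166.75

HSA contribution: $259.77
Taxable wages = $4838.87 − $259.77 = $4579.10
State income tax: $4579.10 × 0.025 = $114.48
Federal tax withheld: $4579.10 × 0.145 = $663.97
OASDI: $4838.87 × 0.05 = $241.94
Garnishment: $4838.87 × 0.0125 = $60.49
Charitable contribution: $89.53
Employee stock purchase plan: $4838.87 × 0.05 = $241.94
Total deductions = $259.77 + $114.48 + $663.97 + $241.94 + $60.49 + $89.53 + $241.94 = $1672.12
Net pay = $4838.87 − $1672.12 = $3166.75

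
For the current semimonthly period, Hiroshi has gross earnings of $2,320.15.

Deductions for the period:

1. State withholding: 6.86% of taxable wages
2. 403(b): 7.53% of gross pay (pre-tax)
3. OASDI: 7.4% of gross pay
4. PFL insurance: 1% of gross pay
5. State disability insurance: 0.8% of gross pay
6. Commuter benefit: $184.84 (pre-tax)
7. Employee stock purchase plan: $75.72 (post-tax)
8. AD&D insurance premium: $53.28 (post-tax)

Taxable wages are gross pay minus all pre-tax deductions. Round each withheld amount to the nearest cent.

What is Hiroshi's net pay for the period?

Commuter benefit: $184.84
403(b): $2,320.15 × 0.0753 = $174.71
Pre-tax total = $184.84 + $174.71 = $359.55
Taxable wages = $2,320.15 − $359.55 = $1,960.60
State withholding: $1,960.60 × 0.0686 = $134.50
State disability insurance: $2,320.15 × 0.008 = $18.56
PFL insurance: $2,320.15 × 0.01 = $23.20
OASDI: $2,320.15 × 0.074 = $171.69
AD&D insurance premium: $53.28
Employee stock purchase plan: $75.72
Total deductions = $184.84 + $174.71 + $134.50 + $18.56 + $23.20 + $171.69 + $53.28 + $75.72 = $836.50
Net pay = $2,320.15 − $836.50 = $1,483.65

$1,483.65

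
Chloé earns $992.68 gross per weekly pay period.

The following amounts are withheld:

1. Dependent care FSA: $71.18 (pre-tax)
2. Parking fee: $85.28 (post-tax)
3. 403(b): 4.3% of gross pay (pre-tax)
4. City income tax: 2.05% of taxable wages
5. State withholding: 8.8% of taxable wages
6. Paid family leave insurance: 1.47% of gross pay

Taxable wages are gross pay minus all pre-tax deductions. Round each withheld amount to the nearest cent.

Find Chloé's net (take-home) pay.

$683.58

Dependent care FSA: $71.18
403(b): $992.68 × 0.043 = $42.69
Pre-tax total = $71.18 + $42.69 = $113.87
Taxable wages = $992.68 − $113.87 = $878.81
State withholding: $878.81 × 0.088 = $77.34
City income tax: $878.81 × 0.0205 = $18.02
Paid family leave insurance: $992.68 × 0.0147 = $14.59
Parking fee: $85.28
Total deductions = $71.18 + $42.69 + $77.34 + $18.02 + $14.59 + $85.28 = $309.10
Net pay = $992.68 − $309.10 = $683.58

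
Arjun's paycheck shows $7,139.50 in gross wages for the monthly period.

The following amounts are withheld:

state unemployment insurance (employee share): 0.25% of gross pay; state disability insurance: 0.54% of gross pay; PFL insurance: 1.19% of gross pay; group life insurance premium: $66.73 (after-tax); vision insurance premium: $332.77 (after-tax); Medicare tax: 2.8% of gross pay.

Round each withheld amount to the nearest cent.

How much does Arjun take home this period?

PFL insurance: $7,139.50 × 0.0119 = $84.96
State unemployment insurance (employee share): $7,139.50 × 0.0025 = $17.85
Medicare tax: $7,139.50 × 0.028 = $199.91
State disability insurance: $7,139.50 × 0.0054 = $38.55
Group life insurance premium: $66.73
Vision insurance premium: $332.77
Total deductions = $84.96 + $17.85 + $199.91 + $38.55 + $66.73 + $332.77 = $740.77
Net pay = $7,139.50 − $740.77 = $6,398.73

$6,398.73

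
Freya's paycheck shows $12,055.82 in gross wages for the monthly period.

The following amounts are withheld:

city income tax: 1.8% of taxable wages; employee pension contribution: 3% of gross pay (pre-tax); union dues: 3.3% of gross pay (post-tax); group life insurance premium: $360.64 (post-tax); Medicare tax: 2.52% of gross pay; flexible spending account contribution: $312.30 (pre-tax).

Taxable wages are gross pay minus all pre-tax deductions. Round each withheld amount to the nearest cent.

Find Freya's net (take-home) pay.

$10,114.69

Employee pension contribution: $12,055.82 × 0.03 = $361.67
Flexible spending account contribution: $312.30
Pre-tax total = $361.67 + $312.30 = $673.97
Taxable wages = $12,055.82 − $673.97 = $11,381.85
City income tax: $11,381.85 × 0.018 = $204.87
Medicare tax: $12,055.82 × 0.0252 = $303.81
Union dues: $12,055.82 × 0.033 = $397.84
Group life insurance premium: $360.64
Total deductions = $361.67 + $312.30 + $204.87 + $303.81 + $397.84 + $360.64 = $1,941.13
Net pay = $12,055.82 − $1,941.13 = $10,114.69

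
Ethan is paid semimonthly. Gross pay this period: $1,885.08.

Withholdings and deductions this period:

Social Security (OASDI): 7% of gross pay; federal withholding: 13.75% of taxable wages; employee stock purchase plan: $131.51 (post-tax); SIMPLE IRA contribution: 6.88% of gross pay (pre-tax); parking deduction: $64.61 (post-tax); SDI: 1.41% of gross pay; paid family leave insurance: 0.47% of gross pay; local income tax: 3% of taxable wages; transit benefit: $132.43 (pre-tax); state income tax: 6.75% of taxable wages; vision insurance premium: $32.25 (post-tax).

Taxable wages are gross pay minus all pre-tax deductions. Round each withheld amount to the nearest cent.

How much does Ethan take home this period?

Transit benefit: $132.43
SIMPLE IRA contribution: $1,885.08 × 0.0688 = $129.69
Pre-tax total = $132.43 + $129.69 = $262.12
Taxable wages = $1,885.08 − $262.12 = $1,622.96
Federal withholding: $1,622.96 × 0.1375 = $223.16
State income tax: $1,622.96 × 0.0675 = $109.55
Local income tax: $1,622.96 × 0.03 = $48.69
SDI: $1,885.08 × 0.0141 = $26.58
Paid family leave insurance: $1,885.08 × 0.0047 = $8.86
Social Security (OASDI): $1,885.08 × 0.07 = $131.96
Employee stock purchase plan: $131.51
Parking deduction: $64.61
Vision insurance premium: $32.25
Total deductions = $132.43 + $129.69 + $223.16 + $109.55 + $48.69 + $26.58 + $8.86 + $131.96 + $131.51 + $64.61 + $32.25 = $1,039.29
Net pay = $1,885.08 − $1,039.29 = $845.79

$845.79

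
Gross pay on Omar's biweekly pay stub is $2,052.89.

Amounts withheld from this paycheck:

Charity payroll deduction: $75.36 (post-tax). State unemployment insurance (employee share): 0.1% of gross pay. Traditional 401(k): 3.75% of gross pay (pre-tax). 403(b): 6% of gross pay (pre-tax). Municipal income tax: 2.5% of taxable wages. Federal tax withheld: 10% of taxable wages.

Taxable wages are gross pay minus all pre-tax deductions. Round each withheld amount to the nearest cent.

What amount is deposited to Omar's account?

$1,543.74

403(b): $2,052.89 × 0.06 = $123.17
Traditional 401(k): $2,052.89 × 0.0375 = $76.98
Pre-tax total = $123.17 + $76.98 = $200.15
Taxable wages = $2,052.89 − $200.15 = $1,852.74
Federal tax withheld: $1,852.74 × 0.1 = $185.27
Municipal income tax: $1,852.74 × 0.025 = $46.32
State unemployment insurance (employee share): $2,052.89 × 0.001 = $2.05
Charity payroll deduction: $75.36
Total deductions = $123.17 + $76.98 + $185.27 + $46.32 + $2.05 + $75.36 = $509.15
Net pay = $2,052.89 − $509.15 = $1,543.74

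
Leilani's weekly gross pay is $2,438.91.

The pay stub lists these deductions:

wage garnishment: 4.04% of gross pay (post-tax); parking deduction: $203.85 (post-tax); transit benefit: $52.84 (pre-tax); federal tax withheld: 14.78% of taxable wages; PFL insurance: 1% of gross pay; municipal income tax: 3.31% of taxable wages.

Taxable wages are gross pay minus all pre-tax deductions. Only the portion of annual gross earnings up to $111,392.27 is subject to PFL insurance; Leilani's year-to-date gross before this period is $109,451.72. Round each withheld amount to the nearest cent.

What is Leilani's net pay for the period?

$1,632.64

Transit benefit: $52.84
Taxable wages = $2,438.91 − $52.84 = $2,386.07
Municipal income tax: $2,386.07 × 0.0331 = $78.98
Federal tax withheld: $2,386.07 × 0.1478 = $352.66
PFL insurance: only $111,392.27 − $109,451.72 = $1,940.55 of this check is subject → $1,940.55 × 0.01 = $19.41
Parking deduction: $203.85
Wage garnishment: $2,438.91 × 0.0404 = $98.53
Total deductions = $52.84 + $78.98 + $352.66 + $19.41 + $203.85 + $98.53 = $806.27
Net pay = $2,438.91 − $806.27 = $1,632.64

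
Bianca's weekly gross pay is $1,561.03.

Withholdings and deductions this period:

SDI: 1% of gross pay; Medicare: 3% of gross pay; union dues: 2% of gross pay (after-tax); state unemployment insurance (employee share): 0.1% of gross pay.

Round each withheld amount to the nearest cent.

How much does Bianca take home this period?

State unemployment insurance (employee share): $1,561.03 × 0.001 = $1.56
SDI: $1,561.03 × 0.01 = $15.61
Medicare: $1,561.03 × 0.03 = $46.83
Union dues: $1,561.03 × 0.02 = $31.22
Total deductions = $1.56 + $15.61 + $46.83 + $31.22 = $95.22
Net pay = $1,561.03 − $95.22 = $1,465.81

$1,465.81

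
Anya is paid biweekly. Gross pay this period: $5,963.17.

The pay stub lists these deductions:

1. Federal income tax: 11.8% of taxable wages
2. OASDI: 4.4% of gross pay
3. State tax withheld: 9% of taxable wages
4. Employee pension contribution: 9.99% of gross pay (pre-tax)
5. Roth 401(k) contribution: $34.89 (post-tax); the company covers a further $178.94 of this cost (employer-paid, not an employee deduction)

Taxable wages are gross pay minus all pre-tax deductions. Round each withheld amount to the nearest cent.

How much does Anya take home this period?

$3,953.75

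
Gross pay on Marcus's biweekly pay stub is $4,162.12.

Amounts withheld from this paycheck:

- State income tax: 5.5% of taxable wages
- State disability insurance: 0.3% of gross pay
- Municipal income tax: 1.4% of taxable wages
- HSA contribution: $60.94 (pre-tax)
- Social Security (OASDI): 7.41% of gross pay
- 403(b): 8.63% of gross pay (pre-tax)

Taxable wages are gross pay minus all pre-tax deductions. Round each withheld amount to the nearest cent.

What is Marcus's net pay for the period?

HSA contribution: $60.94
403(b): $4,162.12 × 0.0863 = $359.19
Pre-tax total = $60.94 + $359.19 = $420.13
Taxable wages = $4,162.12 − $420.13 = $3,741.99
State income tax: $3,741.99 × 0.055 = $205.81
Municipal income tax: $3,741.99 × 0.014 = $52.39
State disability insurance: $4,162.12 × 0.003 = $12.49
Social Security (OASDI): $4,162.12 × 0.0741 = $308.41
Total deductions = $60.94 + $359.19 + $205.81 + $52.39 + $12.49 + $308.41 = $999.23
Net pay = $4,162.12 − $999.23 = $3,162.89

$3,162.89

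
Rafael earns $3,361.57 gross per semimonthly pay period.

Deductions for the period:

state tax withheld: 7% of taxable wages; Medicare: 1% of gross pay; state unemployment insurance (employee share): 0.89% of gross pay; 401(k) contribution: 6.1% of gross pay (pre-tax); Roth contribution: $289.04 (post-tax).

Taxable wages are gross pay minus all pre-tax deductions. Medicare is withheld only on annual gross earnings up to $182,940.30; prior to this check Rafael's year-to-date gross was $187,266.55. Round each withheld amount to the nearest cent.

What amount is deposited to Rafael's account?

401(k) contribution: $3,361.57 × 0.061 = $205.06
Taxable wages = $3,361.57 − $205.06 = $3,156.51
State tax withheld: $3,156.51 × 0.07 = $220.96
State unemployment insurance (employee share): $3,361.57 × 0.0089 = $29.92
Medicare: annual cap $182,940.30 already reached (YTD $187,266.55), so $0.00
Roth contribution: $289.04
Total deductions = $205.06 + $220.96 + $29.92 + $0.00 + $289.04 = $744.98
Net pay = $3,361.57 − $744.98 = $2,616.59

$2,616.59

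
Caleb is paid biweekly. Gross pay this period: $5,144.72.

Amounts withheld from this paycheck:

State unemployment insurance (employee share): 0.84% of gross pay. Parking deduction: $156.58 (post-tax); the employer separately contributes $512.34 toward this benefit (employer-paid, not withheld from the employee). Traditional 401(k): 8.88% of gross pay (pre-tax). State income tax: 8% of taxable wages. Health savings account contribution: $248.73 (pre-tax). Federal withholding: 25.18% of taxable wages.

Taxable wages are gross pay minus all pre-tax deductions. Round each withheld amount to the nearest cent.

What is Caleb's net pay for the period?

Traditional 401(k): $5,144.72 × 0.0888 = $456.85
Health savings account contribution: $248.73
Pre-tax total = $456.85 + $248.73 = $705.58
Taxable wages = $5,144.72 − $705.58 = $4,439.14
Federal withholding: $4,439.14 × 0.2518 = $1,117.78
State income tax: $4,439.14 × 0.08 = $355.13
State unemployment insurance (employee share): $5,144.72 × 0.0084 = $43.22
Parking deduction: $156.58
(Employer's $512.34 toward parking deduction is not withheld from the employee.)
Total deductions = $456.85 + $248.73 + $1,117.78 + $355.13 + $43.22 + $156.58 = $2,378.29
Net pay = $5,144.72 − $2,378.29 = $2,766.43

$2,766.43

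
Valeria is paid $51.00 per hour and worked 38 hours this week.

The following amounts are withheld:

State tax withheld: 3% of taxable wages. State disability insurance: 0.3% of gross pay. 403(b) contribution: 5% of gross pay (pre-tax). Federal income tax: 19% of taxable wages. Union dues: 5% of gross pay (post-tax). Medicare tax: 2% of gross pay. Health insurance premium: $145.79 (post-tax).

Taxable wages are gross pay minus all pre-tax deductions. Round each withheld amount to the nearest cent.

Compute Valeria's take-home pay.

Gross pay: 38 × $51.00 = $1,938.00
403(b) contribution: $1,938.00 × 0.05 = $96.90
Taxable wages = $1,938.00 − $96.90 = $1,841.10
State tax withheld: $1,841.10 × 0.03 = $55.23
Federal income tax: $1,841.10 × 0.19 = $349.81
Medicare tax: $1,938.00 × 0.02 = $38.76
State disability insurance: $1,938.00 × 0.003 = $5.81
Health insurance premium: $145.79
Union dues: $1,938.00 × 0.05 = $96.90
Total deductions = $96.90 + $55.23 + $349.81 + $38.76 + $5.81 + $145.79 + $96.90 = $789.20
Net pay = $1,938.00 − $789.20 = $1,148.80

$1,148.80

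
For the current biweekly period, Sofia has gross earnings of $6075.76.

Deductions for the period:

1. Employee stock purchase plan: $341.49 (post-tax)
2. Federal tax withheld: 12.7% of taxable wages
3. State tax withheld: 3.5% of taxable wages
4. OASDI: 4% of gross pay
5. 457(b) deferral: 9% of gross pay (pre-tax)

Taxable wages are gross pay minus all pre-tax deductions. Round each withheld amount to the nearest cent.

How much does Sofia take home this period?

457(b) deferral: $6075.76 × 0.09 = $546.82
Taxable wages = $6075.76 − $546.82 = $5528.94
State tax withheld: $5528.94 × 0.035 = $193.51
Federal tax withheld: $5528.94 × 0.127 = $702.18
OASDI: $6075.76 × 0.04 = $243.03
Employee stock purchase plan: $341.49
Total deductions = $546.82 + $193.51 + $702.18 + $243.03 + $341.49 = $2027.03
Net pay = $6075.76 − $2027.03 = $4048.73

$4048.73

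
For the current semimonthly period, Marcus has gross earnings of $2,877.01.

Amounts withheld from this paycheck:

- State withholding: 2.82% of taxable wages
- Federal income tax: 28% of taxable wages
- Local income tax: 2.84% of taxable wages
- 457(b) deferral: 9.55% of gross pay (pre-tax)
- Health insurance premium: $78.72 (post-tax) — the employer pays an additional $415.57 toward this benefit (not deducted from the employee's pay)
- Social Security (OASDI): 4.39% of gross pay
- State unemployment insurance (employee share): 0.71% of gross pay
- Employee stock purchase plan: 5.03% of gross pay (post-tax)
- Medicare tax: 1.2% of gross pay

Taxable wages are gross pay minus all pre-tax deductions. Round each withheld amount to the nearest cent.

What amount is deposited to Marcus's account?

457(b) deferral: $2,877.01 × 0.0955 = $274.75
Taxable wages = $2,877.01 − $274.75 = $2,602.26
Federal income tax: $2,602.26 × 0.28 = $728.63
State withholding: $2,602.26 × 0.0282 = $73.38
Local income tax: $2,602.26 × 0.0284 = $73.90
Medicare tax: $2,877.01 × 0.012 = $34.52
State unemployment insurance (employee share): $2,877.01 × 0.0071 = $20.43
Social Security (OASDI): $2,877.01 × 0.0439 = $126.30
Employee stock purchase plan: $2,877.01 × 0.0503 = $144.71
Health insurance premium: $78.72
(Employer's $415.57 toward health insurance premium is not withheld from the employee.)
Total deductions = $274.75 + $728.63 + $73.38 + $73.90 + $34.52 + $20.43 + $126.30 + $144.71 + $78.72 = $1,555.34
Net pay = $2,877.01 − $1,555.34 = $1,321.67

$1,321.67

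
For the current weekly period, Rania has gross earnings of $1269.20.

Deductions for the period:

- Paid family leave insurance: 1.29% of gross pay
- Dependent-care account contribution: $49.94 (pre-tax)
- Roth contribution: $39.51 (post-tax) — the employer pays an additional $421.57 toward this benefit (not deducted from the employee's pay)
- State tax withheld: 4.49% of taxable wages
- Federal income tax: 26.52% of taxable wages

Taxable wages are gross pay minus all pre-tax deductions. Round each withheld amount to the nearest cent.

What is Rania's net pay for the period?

$785.29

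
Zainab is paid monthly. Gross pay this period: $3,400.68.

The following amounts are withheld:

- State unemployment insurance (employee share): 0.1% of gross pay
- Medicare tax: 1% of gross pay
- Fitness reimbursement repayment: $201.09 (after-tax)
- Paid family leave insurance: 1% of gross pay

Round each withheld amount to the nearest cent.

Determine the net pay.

$3,128.17

Medicare tax: $3,400.68 × 0.01 = $34.01
State unemployment insurance (employee share): $3,400.68 × 0.001 = $3.40
Paid family leave insurance: $3,400.68 × 0.01 = $34.01
Fitness reimbursement repayment: $201.09
Total deductions = $34.01 + $3.40 + $34.01 + $201.09 = $272.51
Net pay = $3,400.68 − $272.51 = $3,128.17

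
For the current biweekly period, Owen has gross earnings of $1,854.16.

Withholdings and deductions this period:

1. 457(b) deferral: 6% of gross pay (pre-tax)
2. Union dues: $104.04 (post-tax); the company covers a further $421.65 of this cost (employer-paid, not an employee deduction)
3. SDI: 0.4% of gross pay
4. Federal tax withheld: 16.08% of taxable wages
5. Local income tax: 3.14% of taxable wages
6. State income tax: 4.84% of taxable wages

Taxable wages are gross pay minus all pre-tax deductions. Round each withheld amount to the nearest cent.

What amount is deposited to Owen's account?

$1,212.10

457(b) deferral: $1,854.16 × 0.06 = $111.25
Taxable wages = $1,854.16 − $111.25 = $1,742.91
Local income tax: $1,742.91 × 0.0314 = $54.73
State income tax: $1,742.91 × 0.0484 = $84.36
Federal tax withheld: $1,742.91 × 0.1608 = $280.26
SDI: $1,854.16 × 0.004 = $7.42
Union dues: $104.04
(Employer's $421.65 toward union dues is not withheld from the employee.)
Total deductions = $111.25 + $54.73 + $84.36 + $280.26 + $7.42 + $104.04 = $642.06
Net pay = $1,854.16 − $642.06 = $1,212.10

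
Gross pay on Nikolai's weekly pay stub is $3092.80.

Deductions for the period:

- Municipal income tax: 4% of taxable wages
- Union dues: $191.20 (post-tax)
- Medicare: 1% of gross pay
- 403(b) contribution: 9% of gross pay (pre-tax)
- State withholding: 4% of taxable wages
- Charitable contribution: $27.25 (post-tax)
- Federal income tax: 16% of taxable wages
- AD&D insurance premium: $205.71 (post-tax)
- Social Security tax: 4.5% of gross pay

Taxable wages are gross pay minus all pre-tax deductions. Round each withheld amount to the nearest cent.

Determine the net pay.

403(b) contribution: $3092.80 × 0.09 = $278.35
Taxable wages = $3092.80 − $278.35 = $2814.45
Federal income tax: $2814.45 × 0.16 = $450.31
State withholding: $2814.45 × 0.04 = $112.58
Municipal income tax: $2814.45 × 0.04 = $112.58
Medicare: $3092.80 × 0.01 = $30.93
Social Security tax: $3092.80 × 0.045 = $139.18
AD&D insurance premium: $205.71
Union dues: $191.20
Charitable contribution: $27.25
Total deductions = $278.35 + $450.31 + $112.58 + $112.58 + $30.93 + $139.18 + $205.71 + $191.20 + $27.25 = $1548.09
Net pay = $3092.80 − $1548.09 = $1544.71

$1544.71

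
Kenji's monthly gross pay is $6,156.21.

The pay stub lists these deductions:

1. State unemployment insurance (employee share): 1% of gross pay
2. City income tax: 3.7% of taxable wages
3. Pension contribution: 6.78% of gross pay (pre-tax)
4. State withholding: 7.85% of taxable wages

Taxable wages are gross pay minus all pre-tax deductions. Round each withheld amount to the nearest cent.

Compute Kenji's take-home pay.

$5,014.42

Pension contribution: $6,156.21 × 0.0678 = $417.39
Taxable wages = $6,156.21 − $417.39 = $5,738.82
State withholding: $5,738.82 × 0.0785 = $450.50
City income tax: $5,738.82 × 0.037 = $212.34
State unemployment insurance (employee share): $6,156.21 × 0.01 = $61.56
Total deductions = $417.39 + $450.50 + $212.34 + $61.56 = $1,141.79
Net pay = $6,156.21 − $1,141.79 = $5,014.42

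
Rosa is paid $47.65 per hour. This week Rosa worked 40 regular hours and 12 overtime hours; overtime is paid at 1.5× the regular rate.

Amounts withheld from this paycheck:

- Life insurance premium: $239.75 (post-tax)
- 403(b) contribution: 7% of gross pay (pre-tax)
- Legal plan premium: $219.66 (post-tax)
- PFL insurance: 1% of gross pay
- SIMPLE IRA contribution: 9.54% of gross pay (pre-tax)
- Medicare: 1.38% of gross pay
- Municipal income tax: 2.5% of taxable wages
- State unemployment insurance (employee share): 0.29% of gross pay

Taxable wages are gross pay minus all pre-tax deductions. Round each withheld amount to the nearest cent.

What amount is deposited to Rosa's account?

Regular pay: 40 × $47.65 = $1,906.00
Overtime pay: 12 × $47.65 × 1.5 = $857.70
Gross pay = $1,906.00 + $857.70 = $2,763.70
SIMPLE IRA contribution: $2,763.70 × 0.0954 = $263.66
403(b) contribution: $2,763.70 × 0.07 = $193.46
Pre-tax total = $263.66 + $193.46 = $457.12
Taxable wages = $2,763.70 − $457.12 = $2,306.58
Municipal income tax: $2,306.58 × 0.025 = $57.66
Medicare: $2,763.70 × 0.0138 = $38.14
State unemployment insurance (employee share): $2,763.70 × 0.0029 = $8.01
PFL insurance: $2,763.70 × 0.01 = $27.64
Life insurance premium: $239.75
Legal plan premium: $219.66
Total deductions = $263.66 + $193.46 + $57.66 + $38.14 + $8.01 + $27.64 + $239.75 + $219.66 = $1,047.98
Net pay = $2,763.70 − $1,047.98 = $1,715.72

$1,715.72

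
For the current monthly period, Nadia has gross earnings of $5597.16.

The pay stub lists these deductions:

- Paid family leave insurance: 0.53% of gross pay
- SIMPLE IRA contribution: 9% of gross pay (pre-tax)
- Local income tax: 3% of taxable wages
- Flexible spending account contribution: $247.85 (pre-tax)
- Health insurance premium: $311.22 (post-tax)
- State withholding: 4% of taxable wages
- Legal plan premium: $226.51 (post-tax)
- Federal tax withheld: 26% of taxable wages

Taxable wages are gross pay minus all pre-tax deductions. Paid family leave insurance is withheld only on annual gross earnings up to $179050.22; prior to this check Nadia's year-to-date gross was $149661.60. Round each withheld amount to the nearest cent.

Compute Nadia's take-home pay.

$2679.14

SIMPLE IRA contribution: $5597.16 × 0.09 = $503.74
Flexible spending account contribution: $247.85
Pre-tax total = $503.74 + $247.85 = $751.59
Taxable wages = $5597.16 − $751.59 = $4845.57
State withholding: $4845.57 × 0.04 = $193.82
Federal tax withheld: $4845.57 × 0.26 = $1259.85
Local income tax: $4845.57 × 0.03 = $145.37
Paid family leave insurance: cap not yet reached, full $5597.16 is subject → $5597.16 × 0.0053 = $29.66
Health insurance premium: $311.22
Legal plan premium: $226.51
Total deductions = $503.74 + $247.85 + $193.82 + $1259.85 + $145.37 + $29.66 + $311.22 + $226.51 = $2918.02
Net pay = $5597.16 − $2918.02 = $2679.14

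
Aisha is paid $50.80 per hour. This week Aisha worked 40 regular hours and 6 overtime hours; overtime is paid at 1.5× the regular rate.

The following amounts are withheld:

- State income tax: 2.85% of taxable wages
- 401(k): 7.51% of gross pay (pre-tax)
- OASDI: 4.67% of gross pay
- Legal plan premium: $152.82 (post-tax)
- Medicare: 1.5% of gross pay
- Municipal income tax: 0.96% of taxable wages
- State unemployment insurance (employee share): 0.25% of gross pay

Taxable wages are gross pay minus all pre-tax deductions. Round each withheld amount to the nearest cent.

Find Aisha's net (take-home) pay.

Regular pay: 40 × $50.80 = $2,032.00
Overtime pay: 6 × $50.80 × 1.5 = $457.20
Gross pay = $2,032.00 + $457.20 = $2,489.20
401(k): $2,489.20 × 0.0751 = $186.94
Taxable wages = $2,489.20 − $186.94 = $2,302.26
Municipal income tax: $2,302.26 × 0.0096 = $22.10
State income tax: $2,302.26 × 0.0285 = $65.61
State unemployment insurance (employee share): $2,489.20 × 0.0025 = $6.22
Medicare: $2,489.20 × 0.015 = $37.34
OASDI: $2,489.20 × 0.0467 = $116.25
Legal plan premium: $152.82
Total deductions = $186.94 + $22.10 + $65.61 + $6.22 + $37.34 + $116.25 + $152.82 = $587.28
Net pay = $2,489.20 − $587.28 = $1,901.92

$1,901.92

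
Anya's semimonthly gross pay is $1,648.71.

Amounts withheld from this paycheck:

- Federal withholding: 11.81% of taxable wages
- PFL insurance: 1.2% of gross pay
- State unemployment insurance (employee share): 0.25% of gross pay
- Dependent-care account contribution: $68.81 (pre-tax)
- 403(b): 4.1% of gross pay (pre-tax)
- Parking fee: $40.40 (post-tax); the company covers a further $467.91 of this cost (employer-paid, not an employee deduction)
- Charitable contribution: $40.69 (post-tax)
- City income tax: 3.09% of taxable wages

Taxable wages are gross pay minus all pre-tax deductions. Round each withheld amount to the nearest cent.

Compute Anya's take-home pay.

Dependent-care account contribution: $68.81
403(b): $1,648.71 × 0.041 = $67.60
Pre-tax total = $68.81 + $67.60 = $136.41
Taxable wages = $1,648.71 − $136.41 = $1,512.30
Federal withholding: $1,512.30 × 0.1181 = $178.60
City income tax: $1,512.30 × 0.0309 = $46.73
PFL insurance: $1,648.71 × 0.012 = $19.78
State unemployment insurance (employee share): $1,648.71 × 0.0025 = $4.12
Parking fee: $40.40
Charitable contribution: $40.69
(Employer's $467.91 toward parking fee is not withheld from the employee.)
Total deductions = $68.81 + $67.60 + $178.60 + $46.73 + $19.78 + $4.12 + $40.40 + $40.69 = $466.73
Net pay = $1,648.71 − $466.73 = $1,181.98

$1,181.98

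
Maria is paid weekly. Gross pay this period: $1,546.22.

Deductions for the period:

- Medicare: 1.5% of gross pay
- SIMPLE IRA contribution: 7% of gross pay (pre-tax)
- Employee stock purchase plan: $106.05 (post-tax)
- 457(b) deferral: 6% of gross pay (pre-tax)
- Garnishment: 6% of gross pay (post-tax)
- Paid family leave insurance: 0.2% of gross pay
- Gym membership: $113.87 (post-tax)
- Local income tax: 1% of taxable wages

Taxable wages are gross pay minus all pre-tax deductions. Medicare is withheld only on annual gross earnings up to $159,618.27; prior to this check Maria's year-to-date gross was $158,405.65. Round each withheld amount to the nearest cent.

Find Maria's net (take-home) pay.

457(b) deferral: $1,546.22 × 0.06 = $92.77
SIMPLE IRA contribution: $1,546.22 × 0.07 = $108.24
Pre-tax total = $92.77 + $108.24 = $201.01
Taxable wages = $1,546.22 − $201.01 = $1,345.21
Local income tax: $1,345.21 × 0.01 = $13.45
Medicare: only $159,618.27 − $158,405.65 = $1,212.62 of this check is subject → $1,212.62 × 0.015 = $18.19
Paid family leave insurance: $1,546.22 × 0.002 = $3.09
Garnishment: $1,546.22 × 0.06 = $92.77
Employee stock purchase plan: $106.05
Gym membership: $113.87
Total deductions = $92.77 + $108.24 + $13.45 + $18.19 + $3.09 + $92.77 + $106.05 + $113.87 = $548.43
Net pay = $1,546.22 − $548.43 = $997.79

$997.79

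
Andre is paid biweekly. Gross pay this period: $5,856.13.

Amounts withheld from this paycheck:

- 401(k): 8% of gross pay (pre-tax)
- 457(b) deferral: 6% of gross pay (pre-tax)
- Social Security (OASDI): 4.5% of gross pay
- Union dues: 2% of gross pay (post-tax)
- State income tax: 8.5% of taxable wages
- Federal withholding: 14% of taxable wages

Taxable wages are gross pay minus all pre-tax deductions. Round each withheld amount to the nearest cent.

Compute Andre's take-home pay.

$3,522.46

457(b) deferral: $5,856.13 × 0.06 = $351.37
401(k): $5,856.13 × 0.08 = $468.49
Pre-tax total = $351.37 + $468.49 = $819.86
Taxable wages = $5,856.13 − $819.86 = $5,036.27
Federal withholding: $5,036.27 × 0.14 = $705.08
State income tax: $5,036.27 × 0.085 = $428.08
Social Security (OASDI): $5,856.13 × 0.045 = $263.53
Union dues: $5,856.13 × 0.02 = $117.12
Total deductions = $351.37 + $468.49 + $705.08 + $428.08 + $263.53 + $117.12 = $2,333.67
Net pay = $5,856.13 − $2,333.67 = $3,522.46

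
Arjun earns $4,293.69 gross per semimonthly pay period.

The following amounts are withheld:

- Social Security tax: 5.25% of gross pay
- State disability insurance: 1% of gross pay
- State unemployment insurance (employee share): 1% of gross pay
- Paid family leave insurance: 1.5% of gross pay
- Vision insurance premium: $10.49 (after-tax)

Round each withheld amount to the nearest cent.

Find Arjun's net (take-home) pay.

Social Security tax: $4,293.69 × 0.0525 = $225.42
Paid family leave insurance: $4,293.69 × 0.015 = $64.41
State disability insurance: $4,293.69 × 0.01 = $42.94
State unemployment insurance (employee share): $4,293.69 × 0.01 = $42.94
Vision insurance premium: $10.49
Total deductions = $225.42 + $64.41 + $42.94 + $42.94 + $10.49 = $386.20
Net pay = $4,293.69 − $386.20 = $3,907.49

$3,907.49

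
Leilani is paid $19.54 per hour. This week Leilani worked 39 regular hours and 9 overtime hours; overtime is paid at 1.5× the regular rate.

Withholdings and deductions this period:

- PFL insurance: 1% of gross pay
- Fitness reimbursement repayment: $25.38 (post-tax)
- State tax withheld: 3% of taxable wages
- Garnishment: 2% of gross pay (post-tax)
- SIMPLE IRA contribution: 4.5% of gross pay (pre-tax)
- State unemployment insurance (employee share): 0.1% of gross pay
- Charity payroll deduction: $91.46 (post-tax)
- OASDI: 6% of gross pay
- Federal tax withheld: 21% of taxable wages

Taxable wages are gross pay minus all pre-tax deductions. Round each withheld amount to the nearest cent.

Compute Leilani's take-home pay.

$534.37

Regular pay: 39 × $19.54 = $762.06
Overtime pay: 9 × $19.54 × 1.5 = $263.79
Gross pay = $762.06 + $263.79 = $1,025.85
SIMPLE IRA contribution: $1,025.85 × 0.045 = $46.16
Taxable wages = $1,025.85 − $46.16 = $979.69
State tax withheld: $979.69 × 0.03 = $29.39
Federal tax withheld: $979.69 × 0.21 = $205.73
OASDI: $1,025.85 × 0.06 = $61.55
State unemployment insurance (employee share): $1,025.85 × 0.001 = $1.03
PFL insurance: $1,025.85 × 0.01 = $10.26
Fitness reimbursement repayment: $25.38
Charity payroll deduction: $91.46
Garnishment: $1,025.85 × 0.02 = $20.52
Total deductions = $46.16 + $29.39 + $205.73 + $61.55 + $1.03 + $10.26 + $25.38 + $91.46 + $20.52 = $491.48
Net pay = $1,025.85 − $491.48 = $534.37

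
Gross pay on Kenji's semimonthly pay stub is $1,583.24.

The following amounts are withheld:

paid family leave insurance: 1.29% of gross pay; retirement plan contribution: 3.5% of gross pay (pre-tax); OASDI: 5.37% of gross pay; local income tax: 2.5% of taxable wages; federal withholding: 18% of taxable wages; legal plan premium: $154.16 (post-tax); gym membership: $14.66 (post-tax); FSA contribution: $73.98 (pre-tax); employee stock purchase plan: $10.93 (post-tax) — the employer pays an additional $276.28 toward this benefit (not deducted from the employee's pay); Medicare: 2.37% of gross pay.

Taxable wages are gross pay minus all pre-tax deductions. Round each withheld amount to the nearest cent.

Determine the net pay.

FSA contribution: $73.98
Retirement plan contribution: $1,583.24 × 0.035 = $55.41
Pre-tax total = $73.98 + $55.41 = $129.39
Taxable wages = $1,583.24 − $129.39 = $1,453.85
Local income tax: $1,453.85 × 0.025 = $36.35
Federal withholding: $1,453.85 × 0.18 = $261.69
Paid family leave insurance: $1,583.24 × 0.0129 = $20.42
Medicare: $1,583.24 × 0.0237 = $37.52
OASDI: $1,583.24 × 0.0537 = $85.02
Legal plan premium: $154.16
Gym membership: $14.66
Employee stock purchase plan: $10.93
(Employer's $276.28 toward employee stock purchase plan is not withheld from the employee.)
Total deductions = $73.98 + $55.41 + $36.35 + $261.69 + $20.42 + $37.52 + $85.02 + $154.16 + $14.66 + $10.93 = $750.14
Net pay = $1,583.24 − $750.14 = $833.10

$833.10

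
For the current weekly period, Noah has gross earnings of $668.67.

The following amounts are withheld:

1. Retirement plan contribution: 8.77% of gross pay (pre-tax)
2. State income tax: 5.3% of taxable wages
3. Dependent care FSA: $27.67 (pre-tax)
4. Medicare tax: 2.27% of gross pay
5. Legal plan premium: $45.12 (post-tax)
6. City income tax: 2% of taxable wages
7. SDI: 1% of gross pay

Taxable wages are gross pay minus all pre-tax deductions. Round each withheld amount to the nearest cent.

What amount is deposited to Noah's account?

$472.85

Retirement plan contribution: $668.67 × 0.0877 = $58.64
Dependent care FSA: $27.67
Pre-tax total = $58.64 + $27.67 = $86.31
Taxable wages = $668.67 − $86.31 = $582.36
State income tax: $582.36 × 0.053 = $30.87
City income tax: $582.36 × 0.02 = $11.65
SDI: $668.67 × 0.01 = $6.69
Medicare tax: $668.67 × 0.0227 = $15.18
Legal plan premium: $45.12
Total deductions = $58.64 + $27.67 + $30.87 + $11.65 + $6.69 + $15.18 + $45.12 = $195.82
Net pay = $668.67 − $195.82 = $472.85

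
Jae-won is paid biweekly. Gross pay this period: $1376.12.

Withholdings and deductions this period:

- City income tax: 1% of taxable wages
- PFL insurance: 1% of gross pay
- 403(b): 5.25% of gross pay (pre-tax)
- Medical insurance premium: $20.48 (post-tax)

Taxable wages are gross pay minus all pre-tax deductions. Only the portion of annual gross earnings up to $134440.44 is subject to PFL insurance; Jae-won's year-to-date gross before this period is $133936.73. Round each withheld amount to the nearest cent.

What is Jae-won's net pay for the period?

$1265.31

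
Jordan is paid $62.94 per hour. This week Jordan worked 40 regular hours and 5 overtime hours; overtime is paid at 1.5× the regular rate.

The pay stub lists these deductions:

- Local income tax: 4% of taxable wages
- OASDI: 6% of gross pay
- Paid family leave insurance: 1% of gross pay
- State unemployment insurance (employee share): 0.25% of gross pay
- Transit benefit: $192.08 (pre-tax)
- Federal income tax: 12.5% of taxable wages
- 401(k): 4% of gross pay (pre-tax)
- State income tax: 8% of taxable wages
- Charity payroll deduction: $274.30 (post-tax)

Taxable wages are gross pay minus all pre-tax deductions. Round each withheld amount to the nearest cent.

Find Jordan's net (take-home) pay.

$1530.82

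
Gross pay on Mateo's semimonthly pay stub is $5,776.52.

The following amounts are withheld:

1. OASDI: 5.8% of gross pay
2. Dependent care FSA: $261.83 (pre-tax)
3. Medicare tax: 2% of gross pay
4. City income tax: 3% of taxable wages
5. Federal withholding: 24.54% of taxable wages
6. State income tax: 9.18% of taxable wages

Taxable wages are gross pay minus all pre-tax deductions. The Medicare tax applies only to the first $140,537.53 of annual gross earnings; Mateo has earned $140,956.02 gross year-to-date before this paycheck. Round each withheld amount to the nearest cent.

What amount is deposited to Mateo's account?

Dependent care FSA: $261.83
Taxable wages = $5,776.52 − $261.83 = $5,514.69
Federal withholding: $5,514.69 × 0.2454 = $1,353.30
State income tax: $5,514.69 × 0.0918 = $506.25
City income tax: $5,514.69 × 0.03 = $165.44
Medicare tax: annual cap $140,537.53 already reached (YTD $140,956.02), so $0.00
OASDI: $5,776.52 × 0.058 = $335.04
Total deductions = $261.83 + $1,353.30 + $506.25 + $165.44 + $0.00 + $335.04 = $2,621.86
Net pay = $5,776.52 − $2,621.86 = $3,154.66

$3,154.66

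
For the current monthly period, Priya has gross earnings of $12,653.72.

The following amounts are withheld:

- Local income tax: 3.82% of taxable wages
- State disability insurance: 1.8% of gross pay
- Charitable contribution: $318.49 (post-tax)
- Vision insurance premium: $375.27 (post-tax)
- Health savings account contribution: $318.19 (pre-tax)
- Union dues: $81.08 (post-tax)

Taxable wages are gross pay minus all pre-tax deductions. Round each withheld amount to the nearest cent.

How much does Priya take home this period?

$10,861.70

Health savings account contribution: $318.19
Taxable wages = $12,653.72 − $318.19 = $12,335.53
Local income tax: $12,335.53 × 0.0382 = $471.22
State disability insurance: $12,653.72 × 0.018 = $227.77
Union dues: $81.08
Vision insurance premium: $375.27
Charitable contribution: $318.49
Total deductions = $318.19 + $471.22 + $227.77 + $81.08 + $375.27 + $318.49 = $1,792.02
Net pay = $12,653.72 − $1,792.02 = $10,861.70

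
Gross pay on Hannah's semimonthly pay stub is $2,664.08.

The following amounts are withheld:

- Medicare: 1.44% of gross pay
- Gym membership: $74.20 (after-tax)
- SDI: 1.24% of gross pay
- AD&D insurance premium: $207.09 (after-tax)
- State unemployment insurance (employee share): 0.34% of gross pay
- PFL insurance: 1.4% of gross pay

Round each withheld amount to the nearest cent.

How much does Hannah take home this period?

$2,265.04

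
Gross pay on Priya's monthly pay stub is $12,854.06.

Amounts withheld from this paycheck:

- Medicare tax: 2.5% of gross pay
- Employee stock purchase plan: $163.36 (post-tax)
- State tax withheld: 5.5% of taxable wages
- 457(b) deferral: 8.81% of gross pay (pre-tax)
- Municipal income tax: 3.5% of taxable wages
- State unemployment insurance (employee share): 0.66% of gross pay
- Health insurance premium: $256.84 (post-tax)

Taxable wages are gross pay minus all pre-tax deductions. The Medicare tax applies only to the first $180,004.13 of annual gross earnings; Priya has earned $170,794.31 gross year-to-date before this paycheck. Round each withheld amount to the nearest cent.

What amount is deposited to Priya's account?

$9,931.38

457(b) deferral: $12,854.06 × 0.0881 = $1,132.44
Taxable wages = $12,854.06 − $1,132.44 = $11,721.62
Municipal income tax: $11,721.62 × 0.035 = $410.26
State tax withheld: $11,721.62 × 0.055 = $644.69
State unemployment insurance (employee share): $12,854.06 × 0.0066 = $84.84
Medicare tax: only $180,004.13 − $170,794.31 = $9,209.82 of this check is subject → $9,209.82 × 0.025 = $230.25
Health insurance premium: $256.84
Employee stock purchase plan: $163.36
Total deductions = $1,132.44 + $410.26 + $644.69 + $84.84 + $230.25 + $256.84 + $163.36 = $2,922.68
Net pay = $12,854.06 − $2,922.68 = $9,931.38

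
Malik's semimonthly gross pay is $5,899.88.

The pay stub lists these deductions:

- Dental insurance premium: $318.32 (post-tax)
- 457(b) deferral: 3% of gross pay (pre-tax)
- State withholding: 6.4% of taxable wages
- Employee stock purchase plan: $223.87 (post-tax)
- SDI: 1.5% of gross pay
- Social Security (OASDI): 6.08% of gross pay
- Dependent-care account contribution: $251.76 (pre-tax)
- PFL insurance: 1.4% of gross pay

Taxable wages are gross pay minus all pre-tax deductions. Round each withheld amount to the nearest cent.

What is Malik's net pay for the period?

Dependent-care account contribution: $251.76
457(b) deferral: $5,899.88 × 0.03 = $177.00
Pre-tax total = $251.76 + $177.00 = $428.76
Taxable wages = $5,899.88 − $428.76 = $5,471.12
State withholding: $5,471.12 × 0.064 = $350.15
Social Security (OASDI): $5,899.88 × 0.0608 = $358.71
SDI: $5,899.88 × 0.015 = $88.50
PFL insurance: $5,899.88 × 0.014 = $82.60
Dental insurance premium: $318.32
Employee stock purchase plan: $223.87
Total deductions = $251.76 + $177.00 + $350.15 + $358.71 + $88.50 + $82.60 + $318.32 + $223.87 = $1,850.91
Net pay = $5,899.88 − $1,850.91 = $4,048.97

$4,048.97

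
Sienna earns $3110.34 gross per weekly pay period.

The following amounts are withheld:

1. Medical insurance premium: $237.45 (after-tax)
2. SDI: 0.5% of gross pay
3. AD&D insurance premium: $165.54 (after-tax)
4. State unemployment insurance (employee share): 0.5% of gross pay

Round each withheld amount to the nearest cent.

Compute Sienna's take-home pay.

SDI: $3110.34 × 0.005 = $15.55
State unemployment insurance (employee share): $3110.34 × 0.005 = $15.55
Medical insurance premium: $237.45
AD&D insurance premium: $165.54
Total deductions = $15.55 + $15.55 + $237.45 + $165.54 = $434.09
Net pay = $3110.34 − $434.09 = $2676.25

$2676.25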